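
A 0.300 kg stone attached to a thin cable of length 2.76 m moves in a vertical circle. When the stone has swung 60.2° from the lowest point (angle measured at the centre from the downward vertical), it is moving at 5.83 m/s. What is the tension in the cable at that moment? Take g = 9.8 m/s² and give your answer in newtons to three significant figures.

5.16 N

Take the radial direction toward the centre of the circle as positive. The component of the weight along the string toward the centre is −mg cos φ (φ measured from the bottom), so Newton's second law along the string gives T − mg cos φ = m v²/r.
cos 60.2° = 0.4970, so T = m(v²/r + g cos φ) = 0.300 × ((5.83)²/2.76 + 9.8 × 0.4970) = 0.300 × (12.31 + (4.870)) = 0.300 × 17.19 = 5.156 N.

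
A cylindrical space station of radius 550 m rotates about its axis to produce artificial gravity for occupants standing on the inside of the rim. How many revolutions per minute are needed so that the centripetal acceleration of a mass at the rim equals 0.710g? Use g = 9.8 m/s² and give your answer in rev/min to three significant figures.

Require ω²r = 0.710g, so ω = √(0.710 × 9.8/550) = 0.1125 rad/s.
In rev/min: ω × 60/(2π) = 0.1125 × 60/(2π) = 1.074 rev/min.

1.07 rev/min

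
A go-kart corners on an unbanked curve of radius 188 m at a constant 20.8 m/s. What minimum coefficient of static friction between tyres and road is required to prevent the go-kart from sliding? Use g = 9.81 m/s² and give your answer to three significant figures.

0.235

Friction provides the centripetal force: μ_s m g = m v²/r, so μ_s = v²/(g r) = (20.80)²/(9.81 × 188) = 432.6/1844 = 0.2346.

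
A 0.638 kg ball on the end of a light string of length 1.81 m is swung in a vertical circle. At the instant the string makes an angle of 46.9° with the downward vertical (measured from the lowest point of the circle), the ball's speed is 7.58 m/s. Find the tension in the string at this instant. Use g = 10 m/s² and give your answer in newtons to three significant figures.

Take the radial direction toward the centre of the circle as positive. The component of the weight along the string toward the centre is −mg cos φ (φ measured from the bottom), so Newton's second law along the string gives T − mg cos φ = m v²/r.
cos 46.9° = 0.6833, so T = m(v²/r + g cos φ) = 0.638 × ((7.58)²/1.81 + 10.0 × 0.6833) = 0.638 × (31.74 + (6.833)) = 0.638 × 38.58 = 24.61 N.

24.6 N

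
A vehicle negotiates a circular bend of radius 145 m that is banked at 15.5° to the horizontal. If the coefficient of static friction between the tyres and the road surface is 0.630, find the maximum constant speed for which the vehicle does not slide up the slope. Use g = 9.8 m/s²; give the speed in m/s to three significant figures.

At the maximum speed, friction acts down the slope at its limiting value f = μN. Radially (horizontal, toward centre): N sinθ + μN cosθ = mv²/r. Vertically: N cosθ − μN sinθ = mg.
Dividing: v² = r g (sinθ + μcosθ)/(cosθ − μsinθ).
sinθ + μcosθ = 0.2672 + 0.630×0.9636 = 0.8743; cosθ − μsinθ = 0.9636 − 0.630×0.2672 = 0.7953.
v² = 145 × 9.8 × 0.8743/0.7953 = 1562 m²/s², so v = 39.53 m/s.

39.5 m/s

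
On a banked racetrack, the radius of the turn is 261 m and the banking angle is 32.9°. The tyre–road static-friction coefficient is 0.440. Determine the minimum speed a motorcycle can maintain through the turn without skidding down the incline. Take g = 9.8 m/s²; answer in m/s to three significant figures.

At the minimum speed, friction acts up the slope at its limiting value f = μN. Radially (horizontal, toward centre): N sinθ − μN cosθ = mv²/r. Vertically: N cosθ + μN sinθ = mg.
Dividing: v² = r g (sinθ − μcosθ)/(cosθ + μsinθ).
sinθ − μcosθ = 0.5432 − 0.440×0.8396 = 0.1737; cosθ + μsinθ = 0.8396 + 0.440×0.5432 = 1.079.
v² = 261 × 9.8 × 0.1737/1.079 = 412.0 m²/s², so v = 20.30 m/s.

20.3 m/s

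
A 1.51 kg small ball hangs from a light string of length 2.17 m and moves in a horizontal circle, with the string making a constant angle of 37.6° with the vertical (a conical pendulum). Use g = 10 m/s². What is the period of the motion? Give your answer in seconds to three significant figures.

r = L sinθ = 1.324 m. From T sinθ = mω²r and T cosθ = mg: tanθ = ω²r/g, so ω² = g tanθ / r = g/(L cosθ).
ω = √(g/(L cosθ)) = √(10.0/(2.17 × 0.7923)) = √5.816 = 2.412 rad/s.
Period = 2π/ω = 2.605 s.

2.61 s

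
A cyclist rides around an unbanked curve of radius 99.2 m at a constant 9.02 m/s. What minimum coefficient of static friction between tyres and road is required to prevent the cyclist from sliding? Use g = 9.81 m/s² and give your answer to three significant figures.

0.0836

Friction provides the centripetal force: μ_s m g = m v²/r, so μ_s = v²/(g r) = (9.020)²/(9.81 × 99.2) = 81.36/973.2 = 0.08361.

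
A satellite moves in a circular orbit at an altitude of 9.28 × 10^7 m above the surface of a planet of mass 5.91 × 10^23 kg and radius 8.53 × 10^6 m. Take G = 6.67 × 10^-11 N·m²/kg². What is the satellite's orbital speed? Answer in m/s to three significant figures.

624 m/s

Orbital radius r = R + h = 8.53 × 10^6 + 9.28 × 10^7 = 1.013 × 10^8 m.
Gravity supplies the centripetal force: G M m / r² = m v² / r, so v = √(GM/r).
v = √(6.67 × 10^-11 × 5.91 × 10^23 / 1.013 × 10^8) = √(389000) = 623.7 m/s.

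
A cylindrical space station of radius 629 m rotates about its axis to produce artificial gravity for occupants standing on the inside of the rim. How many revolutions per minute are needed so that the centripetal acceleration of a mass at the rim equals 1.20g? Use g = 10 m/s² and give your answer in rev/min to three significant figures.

Require ω²r = 1.20g, so ω = √(1.20 × 10.0/629) = 0.1381 rad/s.
In rev/min: ω × 60/(2π) = 0.1381 × 60/(2π) = 1.319 rev/min.

1.32 rev/min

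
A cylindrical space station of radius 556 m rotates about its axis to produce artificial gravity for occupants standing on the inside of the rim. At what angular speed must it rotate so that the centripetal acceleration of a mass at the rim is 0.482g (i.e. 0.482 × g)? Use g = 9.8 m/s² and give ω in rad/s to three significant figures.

Centripetal acceleration a_c = ω²r. Setting ω²r = 0.482g:
ω = √(0.482g / r) = √(0.482 × 9.8 / 556) = √0.008496 = 0.09217 rad/s.

0.0922 rad/s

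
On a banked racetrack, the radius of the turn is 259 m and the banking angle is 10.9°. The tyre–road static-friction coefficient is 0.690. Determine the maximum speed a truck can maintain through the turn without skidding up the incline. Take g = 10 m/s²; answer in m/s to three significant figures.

At the maximum speed, friction acts down the slope at its limiting value f = μN. Radially (horizontal, toward centre): N sinθ + μN cosθ = mv²/r. Vertically: N cosθ − μN sinθ = mg.
Dividing: v² = r g (sinθ + μcosθ)/(cosθ − μsinθ).
sinθ + μcosθ = 0.1891 + 0.690×0.9820 = 0.8666; cosθ − μsinθ = 0.9820 − 0.690×0.1891 = 0.8515.
v² = 259 × 10.0 × 0.8666/0.8515 = 2636 m²/s², so v = 51.34 m/s.

51.3 m/s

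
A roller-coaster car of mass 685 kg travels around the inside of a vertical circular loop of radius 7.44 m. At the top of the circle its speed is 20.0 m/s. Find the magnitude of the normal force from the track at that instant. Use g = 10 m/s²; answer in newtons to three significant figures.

At the top, both N and the weight mg point inward (toward the centre), so N + mg = mv²/r.
N = m(v²/r − g) = 685 × ((20.0)²/7.44 − 10.0) = 685 × (53.76 − 10.0) = 685 × 43.76 = 29980 N.

30000 N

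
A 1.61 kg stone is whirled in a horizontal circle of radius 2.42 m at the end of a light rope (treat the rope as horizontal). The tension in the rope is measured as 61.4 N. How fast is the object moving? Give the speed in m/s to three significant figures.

9.61 m/s

T = m v²/r ⇒ v = √(T r / m) = √(61.4 × 2.42 / 1.61) = √92.29 = 9.607 m/s.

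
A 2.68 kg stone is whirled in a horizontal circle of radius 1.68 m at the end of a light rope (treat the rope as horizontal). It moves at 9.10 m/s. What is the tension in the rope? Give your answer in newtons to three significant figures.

The tension is the only horizontal force, so it supplies the full centripetal force: T = m v²/r = 2.68 × (9.100)²/1.68 = 2.68 × 82.81/1.68 = 132.1 N.

132 N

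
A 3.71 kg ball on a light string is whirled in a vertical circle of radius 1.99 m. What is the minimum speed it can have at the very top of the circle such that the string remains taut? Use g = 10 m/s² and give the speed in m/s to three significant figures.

4.46 m/s

At the top, both weight mg and T point toward the centre: T + mg = mv²/r.
At minimum speed T → 0, so mg = mv_min²/r ⇒ v_min = √(g r) = √(10.0 × 1.99) = 4.461 m/s.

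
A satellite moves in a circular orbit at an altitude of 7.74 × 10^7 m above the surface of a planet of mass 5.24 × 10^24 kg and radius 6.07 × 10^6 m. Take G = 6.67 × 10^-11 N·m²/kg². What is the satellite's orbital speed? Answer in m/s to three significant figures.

2050 m/s

Orbital radius r = R + h = 6.07 × 10^6 + 7.74 × 10^7 = 8.347 × 10^7 m.
Gravity supplies the centripetal force: G M m / r² = m v² / r, so v = √(GM/r).
v = √(6.67 × 10^-11 × 5.24 × 10^24 / 8.347 × 10^7) = √(4.187 × 10^6) = 2046 m/s.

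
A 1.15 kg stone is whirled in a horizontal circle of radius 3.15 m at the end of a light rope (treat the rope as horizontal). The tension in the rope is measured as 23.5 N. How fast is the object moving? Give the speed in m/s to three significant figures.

T = m v²/r ⇒ v = √(T r / m) = √(23.5 × 3.15 / 1.15) = √64.37 = 8.023 m/s.

8.02 m/s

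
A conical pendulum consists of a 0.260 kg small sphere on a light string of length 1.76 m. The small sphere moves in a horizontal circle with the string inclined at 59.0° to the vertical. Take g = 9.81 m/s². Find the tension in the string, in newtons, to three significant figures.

4.95 N

Vertically the bob has no acceleration, so T cosθ = mg.
T = mg/cosθ = 0.260 × 9.81 / cos 59.0° = 2.551/0.5150 = 4.952 N.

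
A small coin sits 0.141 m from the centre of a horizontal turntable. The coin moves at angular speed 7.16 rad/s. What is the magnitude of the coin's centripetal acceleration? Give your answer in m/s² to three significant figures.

7.23 m/s²

v = ωr = 7.16 × 0.141 = 1.010 m/s.
a_c = v²/r = (1.010)²/0.141 = 1.019/0.141 = 7.228 m/s².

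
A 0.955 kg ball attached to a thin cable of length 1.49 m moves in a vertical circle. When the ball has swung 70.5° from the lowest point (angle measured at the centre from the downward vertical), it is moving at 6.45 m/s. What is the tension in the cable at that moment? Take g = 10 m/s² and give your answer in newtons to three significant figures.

Take the radial direction toward the centre of the circle as positive. The component of the weight along the string toward the centre is −mg cos φ (φ measured from the bottom), so Newton's second law along the string gives T − mg cos φ = m v²/r.
cos 70.5° = 0.3338, so T = m(v²/r + g cos φ) = 0.955 × ((6.45)²/1.49 + 10.0 × 0.3338) = 0.955 × (27.92 + (3.338)) = 0.955 × 31.26 = 29.85 N.

29.9 N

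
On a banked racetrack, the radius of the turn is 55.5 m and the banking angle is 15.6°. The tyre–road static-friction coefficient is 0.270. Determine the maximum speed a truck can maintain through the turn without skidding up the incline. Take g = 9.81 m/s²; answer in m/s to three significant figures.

18.0 m/s

At the maximum speed, friction acts down the slope at its limiting value f = μN. Radially (horizontal, toward centre): N sinθ + μN cosθ = mv²/r. Vertically: N cosθ − μN sinθ = mg.
Dividing: v² = r g (sinθ + μcosθ)/(cosθ − μsinθ).
sinθ + μcosθ = 0.2689 + 0.270×0.9632 = 0.5290; cosθ − μsinθ = 0.9632 − 0.270×0.2689 = 0.8906.
v² = 55.5 × 9.81 × 0.5290/0.8906 = 323.4 m²/s², so v = 17.98 m/s.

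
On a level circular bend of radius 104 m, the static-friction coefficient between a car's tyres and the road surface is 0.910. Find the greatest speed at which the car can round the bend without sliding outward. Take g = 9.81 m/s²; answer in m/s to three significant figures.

The only inward force on a level bend is static friction, so at the limit f_s = μ_s N = μ_s m g = m v²/r.
Mass cancels: v_max = √(μ_s g r) = √(0.910 × 9.81 × 104) = √928.4 = 30.47 m/s.

30.5 m/s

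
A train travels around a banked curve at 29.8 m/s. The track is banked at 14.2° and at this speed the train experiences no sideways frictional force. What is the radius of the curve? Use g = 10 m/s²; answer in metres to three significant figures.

Frictionless banking: tanθ = v²/(rg), so r = v²/(g tanθ).
r = (29.8)²/(10.0 × tan 14.2°) = 888.0/(10.0 × 0.2530) = 888.0/2.530 = 350.9 m.

351 m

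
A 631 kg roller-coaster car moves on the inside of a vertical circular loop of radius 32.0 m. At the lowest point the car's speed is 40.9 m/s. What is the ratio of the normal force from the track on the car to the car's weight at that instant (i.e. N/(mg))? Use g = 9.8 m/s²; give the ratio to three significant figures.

At the bottom, N − mg = mv²/r, so N = m(v²/r + g) and N/(mg) = v²/(rg) + 1 = (40.9)²/(32.0 × 9.8) + 1 = 5.334 + 1 = 6.334.

6.33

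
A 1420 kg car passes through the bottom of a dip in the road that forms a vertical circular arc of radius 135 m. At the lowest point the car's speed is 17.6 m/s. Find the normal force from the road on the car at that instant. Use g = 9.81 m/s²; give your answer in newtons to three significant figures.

At the lowest point, N points up (toward the centre) and the weight mg points down (away from the centre), so the net inward force is N − mg = mv²/r.
N = m(v²/r + g) = 1420 × ((17.6)²/135 + 9.81) = 1420 × (2.295 + 9.81) = 1420 × 12.10 = 17190 N.

17200 N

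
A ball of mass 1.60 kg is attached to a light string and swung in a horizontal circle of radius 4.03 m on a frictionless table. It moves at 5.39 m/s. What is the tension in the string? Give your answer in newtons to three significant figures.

11.5 N

The tension is the only horizontal force, so it supplies the full centripetal force: T = m v²/r = 1.60 × (5.390)²/4.03 = 1.60 × 29.05/4.03 = 11.53 N.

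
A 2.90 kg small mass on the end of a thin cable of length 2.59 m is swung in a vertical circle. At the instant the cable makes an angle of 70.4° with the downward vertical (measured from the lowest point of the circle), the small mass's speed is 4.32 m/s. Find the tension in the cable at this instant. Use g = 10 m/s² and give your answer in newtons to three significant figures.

30.6 N

Take the radial direction toward the centre of the circle as positive. The component of the weight along the string toward the centre is −mg cos φ (φ measured from the bottom), so Newton's second law along the string gives T − mg cos φ = m v²/r.
cos 70.4° = 0.3355, so T = m(v²/r + g cos φ) = 2.90 × ((4.32)²/2.59 + 10.0 × 0.3355) = 2.90 × (7.206 + (3.355)) = 2.90 × 10.56 = 30.62 N.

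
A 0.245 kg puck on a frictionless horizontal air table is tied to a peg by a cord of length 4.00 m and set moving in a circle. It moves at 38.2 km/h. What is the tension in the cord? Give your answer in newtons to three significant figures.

v = 38.2 km/h = 38.2/3.6 = 10.61 m/s.
The tension is the only horizontal force, so it supplies the full centripetal force: T = m v²/r = 0.245 × (10.61)²/4.00 = 0.245 × 112.6/4.00 = 6.896 N.

6.90 N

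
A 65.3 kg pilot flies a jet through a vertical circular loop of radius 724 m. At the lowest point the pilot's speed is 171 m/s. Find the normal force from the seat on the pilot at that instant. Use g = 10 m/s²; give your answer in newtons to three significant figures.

At the lowest point, N points up (toward the centre) and the weight mg points down (away from the centre), so the net inward force is N − mg = mv²/r.
N = m(v²/r + g) = 65.3 × ((171)²/724 + 10.0) = 65.3 × (40.39 + 10.0) = 65.3 × 50.39 = 3290 N.

3290 N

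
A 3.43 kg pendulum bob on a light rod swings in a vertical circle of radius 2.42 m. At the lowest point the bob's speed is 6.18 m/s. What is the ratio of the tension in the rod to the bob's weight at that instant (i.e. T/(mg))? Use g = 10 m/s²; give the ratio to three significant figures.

2.58

At the bottom, T − mg = mv²/r, so T = m(v²/r + g) and T/(mg) = v²/(rg) + 1 = (6.18)²/(2.42 × 10.0) + 1 = 1.578 + 1 = 2.578.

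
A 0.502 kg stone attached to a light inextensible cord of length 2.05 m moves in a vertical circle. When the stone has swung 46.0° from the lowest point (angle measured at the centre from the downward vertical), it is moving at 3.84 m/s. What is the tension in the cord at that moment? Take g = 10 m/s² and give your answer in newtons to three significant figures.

Take the radial direction toward the centre of the circle as positive. The component of the weight along the string toward the centre is −mg cos φ (φ measured from the bottom), so Newton's second law along the string gives T − mg cos φ = m v²/r.
cos 46.0° = 0.6947, so T = m(v²/r + g cos φ) = 0.502 × ((3.84)²/2.05 + 10.0 × 0.6947) = 0.502 × (7.193 + (6.947)) = 0.502 × 14.14 = 7.098 N.

7.10 N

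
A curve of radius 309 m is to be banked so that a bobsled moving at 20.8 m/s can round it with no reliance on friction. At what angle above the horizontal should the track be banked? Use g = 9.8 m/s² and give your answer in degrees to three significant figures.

With no friction, the horizontal component of the normal force provides the centripetal force: N sinθ = mv²/r, while N cosθ = mg vertically.
Dividing: tanθ = v²/(r g) = (20.8)²/(309 × 9.8) = 432.6/3028 = 0.1429.
θ = arctan(0.1429) = 8.131°.

8.13°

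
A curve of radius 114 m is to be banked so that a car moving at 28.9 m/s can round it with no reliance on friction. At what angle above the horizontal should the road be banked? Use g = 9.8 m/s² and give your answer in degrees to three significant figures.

For a frictionless banked turn: horizontally N sinθ = mv²/r and vertically N cosθ = mg.
Dividing: tanθ = v²/(r g) = (28.9)²/(114 × 9.8) = 835.2/1117 = 0.7476.
θ = arctan(0.7476) = 36.78°.

36.8°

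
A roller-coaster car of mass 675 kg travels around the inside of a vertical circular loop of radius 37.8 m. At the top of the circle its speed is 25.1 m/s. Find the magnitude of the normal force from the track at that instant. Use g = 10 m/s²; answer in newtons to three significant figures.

At the top, both N and the weight mg point inward (toward the centre), so N + mg = mv²/r.
N = m(v²/r − g) = 675 × ((25.1)²/37.8 − 10.0) = 675 × (16.67 − 10.0) = 675 × 6.667 = 4500 N.

4500 N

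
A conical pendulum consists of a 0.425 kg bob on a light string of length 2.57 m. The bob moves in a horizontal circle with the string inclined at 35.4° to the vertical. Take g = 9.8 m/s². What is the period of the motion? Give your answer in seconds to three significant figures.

2.91 s

r = L sinθ = 1.489 m. From T sinθ = mω²r and T cosθ = mg: tanθ = ω²r/g, so ω² = g tanθ / r = g/(L cosθ).
ω = √(g/(L cosθ)) = √(9.8/(2.57 × 0.8151)) = √4.678 = 2.163 rad/s.
Period = 2π/ω = 2.905 s.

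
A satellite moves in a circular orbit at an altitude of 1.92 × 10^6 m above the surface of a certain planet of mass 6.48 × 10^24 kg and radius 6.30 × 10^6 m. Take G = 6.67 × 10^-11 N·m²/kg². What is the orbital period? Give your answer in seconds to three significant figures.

r = R + h = 6.30 × 10^6 + 1.92 × 10^6 = 8.220 × 10^6 m. Gravity provides the centripetal force: G M m / r² = m v² / r ⇒ v = √(GM/r) = 7251 m/s.
T = 2πr/v = 2π × 8.220 × 10^6 / 7251 = 7123 s.

7120 s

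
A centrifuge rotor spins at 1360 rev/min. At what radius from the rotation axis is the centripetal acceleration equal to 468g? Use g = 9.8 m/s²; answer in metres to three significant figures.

0.226 m

ω = 1360 rev/min × 2π/60 = 142.4 rad/s.
a_c = ω²r = 468g ⇒ r = 468 × 9.8 / (142.4)² = 4586/20280 = 0.2261 m.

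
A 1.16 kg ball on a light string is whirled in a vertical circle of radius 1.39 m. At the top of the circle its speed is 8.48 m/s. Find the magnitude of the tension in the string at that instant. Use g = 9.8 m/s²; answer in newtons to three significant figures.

48.6 N

At the top, both T and the weight mg point inward (toward the centre), so T + mg = mv²/r.
T = m(v²/r − g) = 1.16 × ((8.48)²/1.39 − 9.8) = 1.16 × (51.73 − 9.8) = 1.16 × 41.93 = 48.64 N.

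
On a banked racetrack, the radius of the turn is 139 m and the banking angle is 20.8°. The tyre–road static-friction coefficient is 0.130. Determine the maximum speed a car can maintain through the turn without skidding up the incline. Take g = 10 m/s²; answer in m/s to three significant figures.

27.3 m/s

At the maximum speed, friction acts down the slope at its limiting value f = μN. Radially (horizontal, toward centre): N sinθ + μN cosθ = mv²/r. Vertically: N cosθ − μN sinθ = mg.
Dividing: v² = r g (sinθ + μcosθ)/(cosθ − μsinθ).
sinθ + μcosθ = 0.3551 + 0.130×0.9348 = 0.4766; cosθ − μsinθ = 0.9348 − 0.130×0.3551 = 0.8887.
v² = 139 × 10.0 × 0.4766/0.8887 = 745.5 m²/s², so v = 27.30 m/s.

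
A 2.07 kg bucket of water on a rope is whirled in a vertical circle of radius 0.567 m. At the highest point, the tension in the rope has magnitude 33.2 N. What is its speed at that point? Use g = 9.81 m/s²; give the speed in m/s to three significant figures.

At the top, T + mg = mv²/r, so v = √(r(T/m + g)) = √(0.567 × (33.2/2.07 + 9.81)) = √(0.567 × 25.85) = √14.66 = 3.828 m/s.

3.83 m/s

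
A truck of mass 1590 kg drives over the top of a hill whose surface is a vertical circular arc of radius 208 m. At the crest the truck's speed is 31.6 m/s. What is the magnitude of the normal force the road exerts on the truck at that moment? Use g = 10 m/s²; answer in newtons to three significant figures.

8270 N

At the crest the centripetal acceleration points downward (toward the centre of the arc), so mg − N = mv²/r.
N = m(g − v²/r) = 1590 × (10.0 − (31.6)²/208) = 1590 × (10.0 − 4.801) = 1590 × 5.199 = 8267 N.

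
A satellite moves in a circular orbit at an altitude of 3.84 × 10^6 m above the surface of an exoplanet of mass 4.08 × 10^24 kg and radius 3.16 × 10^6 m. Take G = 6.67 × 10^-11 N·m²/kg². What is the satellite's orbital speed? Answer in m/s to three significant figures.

6240 m/s

Orbital radius r = R + h = 3.16 × 10^6 + 3.84 × 10^6 = 7.000 × 10^6 m.
Gravity supplies the centripetal force: G M m / r² = m v² / r, so v = √(GM/r).
v = √(6.67 × 10^-11 × 4.08 × 10^24 / 7.000 × 10^6) = √(3.888 × 10^7) = 6235 m/s.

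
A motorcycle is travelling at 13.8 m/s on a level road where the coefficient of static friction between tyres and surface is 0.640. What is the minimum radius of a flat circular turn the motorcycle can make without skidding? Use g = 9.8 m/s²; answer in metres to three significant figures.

30.4 m

At the limit, μ_s m g = m v²/r, so r_min = v²/(μ_s g) = (13.8)²/(0.640 × 9.8) = 190.4/6.272 = 30.36 m.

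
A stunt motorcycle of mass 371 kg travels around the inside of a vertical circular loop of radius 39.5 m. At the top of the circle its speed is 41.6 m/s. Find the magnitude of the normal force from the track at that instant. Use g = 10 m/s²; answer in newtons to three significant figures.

At the top, both N and the weight mg point inward (toward the centre), so N + mg = mv²/r.
N = m(v²/r − g) = 371 × ((41.6)²/39.5 − 10.0) = 371 × (43.81 − 10.0) = 371 × 33.81 = 12540 N.

12500 N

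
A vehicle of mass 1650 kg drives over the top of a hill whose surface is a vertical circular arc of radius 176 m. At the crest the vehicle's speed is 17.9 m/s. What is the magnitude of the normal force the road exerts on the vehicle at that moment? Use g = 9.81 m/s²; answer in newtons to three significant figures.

At the crest the centripetal acceleration points downward (toward the centre of the arc), so mg − N = mv²/r.
N = m(g − v²/r) = 1650 × (9.81 − (17.9)²/176) = 1650 × (9.81 − 1.821) = 1650 × 7.989 = 13180 N.

13200 N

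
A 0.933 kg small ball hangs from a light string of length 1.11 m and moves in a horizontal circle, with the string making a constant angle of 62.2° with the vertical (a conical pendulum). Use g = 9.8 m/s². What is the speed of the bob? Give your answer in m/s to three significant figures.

4.27 m/s

The radius of the circle is r = L sinθ = 1.11 × sin 62.2° = 0.9819 m.
Horizontally T sinθ = mv²/r and vertically T cosθ = mg, so tanθ = v²/(rg).
v = √(r g tanθ) = √(0.9819 × 9.8 × 1.897) = √18.25 = 4.272 m/s.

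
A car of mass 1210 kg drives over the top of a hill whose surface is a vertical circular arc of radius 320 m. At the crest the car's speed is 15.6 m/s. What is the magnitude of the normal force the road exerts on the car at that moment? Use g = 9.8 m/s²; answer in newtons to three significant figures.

At the crest the centripetal acceleration points downward (toward the centre of the arc), so mg − N = mv²/r.
N = m(g − v²/r) = 1210 × (9.8 − (15.6)²/320) = 1210 × (9.8 − 0.7605) = 1210 × 9.040 = 10940 N.

10900 N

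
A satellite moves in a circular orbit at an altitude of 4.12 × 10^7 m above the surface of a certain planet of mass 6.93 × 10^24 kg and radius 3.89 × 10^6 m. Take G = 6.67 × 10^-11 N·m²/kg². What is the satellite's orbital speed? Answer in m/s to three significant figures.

3200 m/s

Orbital radius r = R + h = 3.89 × 10^6 + 4.12 × 10^7 = 4.509 × 10^7 m.
Gravity supplies the centripetal force: G M m / r² = m v² / r, so v = √(GM/r).
v = √(6.67 × 10^-11 × 6.93 × 10^24 / 4.509 × 10^7) = √(1.025 × 10^7) = 3202 m/s.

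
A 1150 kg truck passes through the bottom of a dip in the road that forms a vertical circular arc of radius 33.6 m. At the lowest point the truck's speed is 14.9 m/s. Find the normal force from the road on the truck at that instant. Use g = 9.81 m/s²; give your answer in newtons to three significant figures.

At the lowest point, N points up (toward the centre) and the weight mg points down (away from the centre), so the net inward force is N − mg = mv²/r.
N = m(v²/r + g) = 1150 × ((14.9)²/33.6 + 9.81) = 1150 × (6.607 + 9.81) = 1150 × 16.42 = 18880 N.

18900 N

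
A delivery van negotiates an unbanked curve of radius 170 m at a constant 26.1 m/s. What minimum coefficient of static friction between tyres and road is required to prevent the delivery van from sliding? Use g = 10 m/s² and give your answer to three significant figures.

0.401

Friction provides the centripetal force: μ_s m g = m v²/r, so μ_s = v²/(g r) = (26.10)²/(10.0 × 170) = 681.2/1700 = 0.4007.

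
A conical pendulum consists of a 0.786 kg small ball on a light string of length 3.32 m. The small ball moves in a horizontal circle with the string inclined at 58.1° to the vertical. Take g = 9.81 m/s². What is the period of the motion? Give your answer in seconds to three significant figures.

r = L sinθ = 2.819 m. From T sinθ = mω²r and T cosθ = mg: tanθ = ω²r/g, so ω² = g tanθ / r = g/(L cosθ).
ω = √(g/(L cosθ)) = √(9.81/(3.32 × 0.5284)) = √5.592 = 2.365 rad/s.
Period = 2π/ω = 2.657 s.

2.66 s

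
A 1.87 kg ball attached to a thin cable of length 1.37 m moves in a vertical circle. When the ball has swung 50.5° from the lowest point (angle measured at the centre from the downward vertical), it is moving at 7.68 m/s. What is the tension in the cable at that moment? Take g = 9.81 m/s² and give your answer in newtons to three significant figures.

92.2 N

Take the radial direction toward the centre of the circle as positive. The component of the weight along the string toward the centre is −mg cos φ (φ measured from the bottom), so Newton's second law along the string gives T − mg cos φ = m v²/r.
cos 50.5° = 0.6361, so T = m(v²/r + g cos φ) = 1.87 × ((7.68)²/1.37 + 9.81 × 0.6361) = 1.87 × (43.05 + (6.240)) = 1.87 × 49.29 = 92.18 N.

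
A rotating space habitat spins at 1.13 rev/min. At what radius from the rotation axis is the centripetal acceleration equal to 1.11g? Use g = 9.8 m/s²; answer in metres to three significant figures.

777 m

ω = 1.13 rev/min × 2π/60 = 0.1183 rad/s.
a_c = ω²r = 1.11g ⇒ r = 1.11 × 9.8 / (0.1183)² = 10.88/0.01400 = 776.8 m.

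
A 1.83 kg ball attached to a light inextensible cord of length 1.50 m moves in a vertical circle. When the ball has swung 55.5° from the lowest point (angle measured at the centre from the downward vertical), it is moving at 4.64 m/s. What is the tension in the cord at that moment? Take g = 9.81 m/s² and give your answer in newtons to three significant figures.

36.4 N

Take the radial direction toward the centre of the circle as positive. The component of the weight along the string toward the centre is −mg cos φ (φ measured from the bottom), so Newton's second law along the string gives T − mg cos φ = m v²/r.
cos 55.5° = 0.5664, so T = m(v²/r + g cos φ) = 1.83 × ((4.64)²/1.50 + 9.81 × 0.5664) = 1.83 × (14.35 + (5.556)) = 1.83 × 19.91 = 36.43 N.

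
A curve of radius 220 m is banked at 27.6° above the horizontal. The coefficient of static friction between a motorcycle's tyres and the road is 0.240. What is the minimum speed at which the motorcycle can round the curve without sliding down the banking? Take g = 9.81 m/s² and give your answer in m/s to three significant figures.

At the minimum speed, friction acts up the slope at its limiting value f = μN. Radially (horizontal, toward centre): N sinθ − μN cosθ = mv²/r. Vertically: N cosθ + μN sinθ = mg.
Dividing: v² = r g (sinθ − μcosθ)/(cosθ + μsinθ).
sinθ − μcosθ = 0.4633 − 0.240×0.8862 = 0.2506; cosθ + μsinθ = 0.8862 + 0.240×0.4633 = 0.9974.
v² = 220 × 9.81 × 0.2506/0.9974 = 542.3 m²/s², so v = 23.29 m/s.

23.3 m/s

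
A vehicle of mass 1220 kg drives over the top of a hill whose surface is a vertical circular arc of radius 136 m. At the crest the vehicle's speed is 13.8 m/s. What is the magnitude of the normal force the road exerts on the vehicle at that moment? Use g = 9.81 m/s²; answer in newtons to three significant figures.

10300 N

At the crest the centripetal acceleration points downward (toward the centre of the arc), so mg − N = mv²/r.
N = m(g − v²/r) = 1220 × (9.81 − (13.8)²/136) = 1220 × (9.81 − 1.400) = 1220 × 8.410 = 10260 N.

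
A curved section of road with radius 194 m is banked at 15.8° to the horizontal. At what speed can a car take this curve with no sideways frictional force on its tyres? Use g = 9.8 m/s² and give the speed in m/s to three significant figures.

23.2 m/s

On a frictionless banked curve, N sinθ = mv²/r and N cosθ = mg, so tanθ = v²/(rg).
v = √(r g tanθ) = √(194 × 9.8 × tan 15.8°) = √(194 × 9.8 × 0.2830) = √538.0 = 23.19 m/s.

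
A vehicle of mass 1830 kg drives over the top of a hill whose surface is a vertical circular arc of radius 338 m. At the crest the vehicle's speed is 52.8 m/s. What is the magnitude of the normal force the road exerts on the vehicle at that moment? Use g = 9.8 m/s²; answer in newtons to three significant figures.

2840 N

At the crest the centripetal acceleration points downward (toward the centre of the arc), so mg − N = mv²/r.
N = m(g − v²/r) = 1830 × (9.8 − (52.8)²/338) = 1830 × (9.8 − 8.248) = 1830 × 1.552 = 2840 N.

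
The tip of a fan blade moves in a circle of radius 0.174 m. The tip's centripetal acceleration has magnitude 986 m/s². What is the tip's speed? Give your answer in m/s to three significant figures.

13.1 m/s

a_c = v²/r ⇒ v = √(a_c · r) = √(986 × 0.174) = √171.6 = 13.10 m/s.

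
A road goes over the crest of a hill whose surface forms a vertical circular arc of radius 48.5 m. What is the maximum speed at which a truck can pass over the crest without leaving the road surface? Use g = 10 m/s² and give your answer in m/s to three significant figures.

22.0 m/s

At the crest the centre of the circle is below the truck, so the net downward (centripetal) force is mg − N = mv²/r.
The truck leaves the road when N → 0, giving v_max = √(g r) = √(10.0 × 48.5) = 22.02 m/s.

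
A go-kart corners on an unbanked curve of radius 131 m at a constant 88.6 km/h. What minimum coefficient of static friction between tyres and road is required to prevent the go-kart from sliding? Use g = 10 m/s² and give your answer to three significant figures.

0.462

v = 88.6/3.6 = 24.61 m/s.
Friction provides the centripetal force: μ_s m g = m v²/r, so μ_s = v²/(g r) = (24.61)²/(10.0 × 131) = 605.7/1310 = 0.4624.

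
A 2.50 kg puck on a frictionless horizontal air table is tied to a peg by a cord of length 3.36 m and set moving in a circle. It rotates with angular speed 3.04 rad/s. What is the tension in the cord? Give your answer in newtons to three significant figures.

v = ωr = 3.04 × 3.36 = 10.21 m/s.
The tension is the only horizontal force, so it supplies the full centripetal force: T = m v²/r = 2.50 × (10.21)²/3.36 = 2.50 × 104.3/3.36 = 77.63 N.

77.6 N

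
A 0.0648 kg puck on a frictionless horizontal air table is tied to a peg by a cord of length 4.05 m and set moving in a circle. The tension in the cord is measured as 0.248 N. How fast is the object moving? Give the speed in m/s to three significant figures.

T = m v²/r ⇒ v = √(T r / m) = √(0.248 × 4.05 / 0.0648) = √15.50 = 3.937 m/s.

3.94 m/s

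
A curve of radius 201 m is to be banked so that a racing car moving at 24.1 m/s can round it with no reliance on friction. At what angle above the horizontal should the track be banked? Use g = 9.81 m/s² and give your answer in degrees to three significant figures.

16.4°

For a frictionless banked turn: horizontally N sinθ = mv²/r and vertically N cosθ = mg.
Dividing: tanθ = v²/(r g) = (24.1)²/(201 × 9.81) = 580.8/1972 = 0.2946.
θ = arctan(0.2946) = 16.41°.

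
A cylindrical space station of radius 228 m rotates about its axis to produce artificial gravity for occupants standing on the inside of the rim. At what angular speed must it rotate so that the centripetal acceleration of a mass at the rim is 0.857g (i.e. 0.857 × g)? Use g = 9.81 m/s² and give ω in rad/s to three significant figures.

Centripetal acceleration a_c = ω²r. Setting ω²r = 0.857g:
ω = √(0.857g / r) = √(0.857 × 9.81 / 228) = √0.03687 = 0.1920 rad/s.

0.192 rad/s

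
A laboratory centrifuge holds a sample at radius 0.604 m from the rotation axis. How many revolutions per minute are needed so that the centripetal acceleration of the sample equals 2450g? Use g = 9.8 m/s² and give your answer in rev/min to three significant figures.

1900 rev/min

Require ω²r = 2450g, so ω = √(2450 × 9.8/0.604) = 199.4 rad/s.
In rev/min: ω × 60/(2π) = 199.4 × 60/(2π) = 1904 rev/min.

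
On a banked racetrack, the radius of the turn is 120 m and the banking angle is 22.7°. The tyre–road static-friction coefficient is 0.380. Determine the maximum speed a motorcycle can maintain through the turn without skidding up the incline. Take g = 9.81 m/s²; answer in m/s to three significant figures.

33.4 m/s

At the maximum speed, friction acts down the slope at its limiting value f = μN. Radially (horizontal, toward centre): N sinθ + μN cosθ = mv²/r. Vertically: N cosθ − μN sinθ = mg.
Dividing: v² = r g (sinθ + μcosθ)/(cosθ − μsinθ).
sinθ + μcosθ = 0.3859 + 0.380×0.9225 = 0.7365; cosθ − μsinθ = 0.9225 − 0.380×0.3859 = 0.7759.
v² = 120 × 9.81 × 0.7365/0.7759 = 1117 m²/s², so v = 33.43 m/s.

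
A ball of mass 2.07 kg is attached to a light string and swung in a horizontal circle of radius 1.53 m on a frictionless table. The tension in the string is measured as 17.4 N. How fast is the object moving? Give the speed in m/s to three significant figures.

T = m v²/r ⇒ v = √(T r / m) = √(17.4 × 1.53 / 2.07) = √12.86 = 3.586 m/s.

3.59 m/s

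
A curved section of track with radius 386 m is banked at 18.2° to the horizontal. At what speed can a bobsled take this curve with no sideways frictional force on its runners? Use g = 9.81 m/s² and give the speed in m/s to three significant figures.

On a frictionless banked curve, N sinθ = mv²/r and N cosθ = mg, so tanθ = v²/(rg).
v = √(r g tanθ) = √(386 × 9.81 × tan 18.2°) = √(386 × 9.81 × 0.3288) = √1245 = 35.28 m/s.

35.3 m/s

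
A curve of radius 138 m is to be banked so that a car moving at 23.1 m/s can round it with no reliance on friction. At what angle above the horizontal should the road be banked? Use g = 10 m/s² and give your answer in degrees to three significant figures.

21.1°

With no friction, the horizontal component of the normal force provides the centripetal force: N sinθ = mv²/r, while N cosθ = mg vertically.
Dividing: tanθ = v²/(r g) = (23.1)²/(138 × 10.0) = 533.6/1380 = 0.3867.
θ = arctan(0.3867) = 21.14°.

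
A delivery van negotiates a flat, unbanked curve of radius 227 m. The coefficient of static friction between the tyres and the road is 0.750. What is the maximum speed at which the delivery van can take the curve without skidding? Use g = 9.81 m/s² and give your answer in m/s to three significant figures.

On a flat curve, static friction is the only horizontal force, so it must supply the full centripetal force: μ_s m g = m v²/r.
Mass cancels: v_max = √(μ_s g r) = √(0.750 × 9.81 × 227) = √1670 = 40.87 m/s.

40.9 m/s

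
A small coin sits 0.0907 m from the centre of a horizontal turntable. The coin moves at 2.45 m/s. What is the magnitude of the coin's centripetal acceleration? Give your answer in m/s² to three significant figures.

a_c = v²/r = (2.450)²/0.0907 = 6.003/0.0907 = 66.18 m/s².

66.2 m/s²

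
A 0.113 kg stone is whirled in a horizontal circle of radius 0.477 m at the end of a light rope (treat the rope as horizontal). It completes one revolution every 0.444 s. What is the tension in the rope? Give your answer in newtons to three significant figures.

v = 2πr/T = 2π × 0.477/0.444 = 6.750 m/s.
The tension is the only horizontal force, so it supplies the full centripetal force: T = m v²/r = 0.113 × (6.750)²/0.477 = 0.113 × 45.56/0.477 = 10.79 N.

10.8 N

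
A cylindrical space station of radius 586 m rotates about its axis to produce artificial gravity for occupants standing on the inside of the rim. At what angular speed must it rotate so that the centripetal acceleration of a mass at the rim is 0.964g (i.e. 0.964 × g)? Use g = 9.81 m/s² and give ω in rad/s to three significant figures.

0.127 rad/s

Centripetal acceleration a_c = ω²r. Setting ω²r = 0.964g:
ω = √(0.964g / r) = √(0.964 × 9.81 / 586) = √0.01614 = 0.1270 rad/s.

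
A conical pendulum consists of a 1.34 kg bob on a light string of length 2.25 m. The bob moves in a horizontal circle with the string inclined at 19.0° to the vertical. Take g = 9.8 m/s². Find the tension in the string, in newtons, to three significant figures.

Vertically the bob has no acceleration, so T cosθ = mg.
T = mg/cosθ = 1.34 × 9.8 / cos 19.0° = 13.13/0.9455 = 13.89 N.

13.9 N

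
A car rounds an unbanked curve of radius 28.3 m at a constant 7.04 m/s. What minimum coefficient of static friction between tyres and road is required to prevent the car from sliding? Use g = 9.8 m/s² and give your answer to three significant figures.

0.179

Friction provides the centripetal force: μ_s m g = m v²/r, so μ_s = v²/(g r) = (7.040)²/(9.8 × 28.3) = 49.56/277.3 = 0.1787.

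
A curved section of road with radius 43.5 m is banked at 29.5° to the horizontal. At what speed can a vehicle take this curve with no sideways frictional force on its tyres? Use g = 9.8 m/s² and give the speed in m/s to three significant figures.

15.5 m/s

On a frictionless banked curve, N sinθ = mv²/r and N cosθ = mg, so tanθ = v²/(rg).
v = √(r g tanθ) = √(43.5 × 9.8 × tan 29.5°) = √(43.5 × 9.8 × 0.5658) = √241.2 = 15.53 m/s.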